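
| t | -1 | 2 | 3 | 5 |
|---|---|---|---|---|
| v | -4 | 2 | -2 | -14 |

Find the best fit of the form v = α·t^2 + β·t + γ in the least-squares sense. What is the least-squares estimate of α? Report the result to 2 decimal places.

α = -1.17

The normal equations are: 723·α + 159·β + 39·γ = -364;  159·α + 39·β + 9·γ = -68;  39·α + 9·β + 4·γ = -18.
(Σt^2·t^2 = 723, Σt^2·t = 159, Σt^2 = 39, Σt·t = 39, Σt = 9, Σ1 = 4, Σt^2·v = -364, Σt·v = -68, Σv = -18.)
Inverting the 3×3 Gram matrix, [α, β, γ]ᵀ = [-7/6, 89/30, 1/5]ᵀ.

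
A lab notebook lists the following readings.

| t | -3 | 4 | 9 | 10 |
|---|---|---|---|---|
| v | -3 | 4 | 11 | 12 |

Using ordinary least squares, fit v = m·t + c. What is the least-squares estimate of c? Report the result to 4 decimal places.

Forming MᵀM = [[206, 20]; [20, 4]] and Mᵀv = [244, 24]ᵀ gives MᵀM·[m, c]ᵀ = Mᵀv.
det = 206·4 − 20² = 424.
m = (244·4 − 20·24)/424 = 62/53; c = (206·24 − 20·244)/424 = 8/53.

c = 0.1509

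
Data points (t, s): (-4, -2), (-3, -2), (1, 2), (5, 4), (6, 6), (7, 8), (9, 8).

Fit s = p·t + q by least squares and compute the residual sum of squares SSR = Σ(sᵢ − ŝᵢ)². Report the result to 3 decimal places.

Compute the Gram sums: Σt·t = 217, Σt = 21, Σ1 = 7.
Moment sums: Σt·s = 200, Σs = 24.
So MᵀM·[p, q]ᵀ = Mᵀs: [[217, 21]; [21, 7]]·[p, q]ᵀ = [200, 24]ᵀ.
Eliminating q: 7·(row 1) − 21·(row 2) gives 1078·p = 7·200 − 21·24 = 896, so p = 64/77.
Then q = (24 − 21·(64/77))/7 = 72/77.
Residuals: 30/77, -34/77, 18/77, -12/11, 6/77, 96/77, -32/77; SSR = 256/77.

SSR = 3.325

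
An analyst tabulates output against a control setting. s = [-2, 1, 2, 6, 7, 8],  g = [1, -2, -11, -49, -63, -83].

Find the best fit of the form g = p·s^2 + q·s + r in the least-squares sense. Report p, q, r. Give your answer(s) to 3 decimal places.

AᵀA·[p, q, r]ᵀ = Aᵀg reads: 7826·p + 1072·q + 158·r = -10205;  1072·p + 158·q + 22·r = -1425;  158·p + 22·q + 6·r = -207.
(Σs^2·s^2 = 7826, Σs^2·s = 1072, Σs^2 = 158, Σs·s = 158, Σs = 22, Σ1 = 6, Σs^2·g = -10205, Σs·g = -1425, Σg = -207.)
Inverting the 3×3 Gram matrix, [p, q, r]ᵀ = [-29645/30549, -74231/30549, -739/20366]ᵀ.

p = -0.970, q = -2.430, r = -0.036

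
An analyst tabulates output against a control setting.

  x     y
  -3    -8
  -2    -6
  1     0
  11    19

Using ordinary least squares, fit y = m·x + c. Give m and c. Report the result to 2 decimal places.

The normal equations are: 135·m + 7·c = 245;  7·m + 4·c = 5.
Eliminating c: 4·(row 1) − 7·(row 2) gives 491·m = 4·245 − 7·5 = 945, so m = 945/491.
Then c = (5 − 7·(945/491))/4 = -1040/491.

m = 1.92, c = -2.12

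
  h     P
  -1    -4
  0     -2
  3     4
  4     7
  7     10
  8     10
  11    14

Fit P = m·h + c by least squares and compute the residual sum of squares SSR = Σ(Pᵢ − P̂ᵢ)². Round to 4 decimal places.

Compute the Gram sums: Σh·h = 260, Σh = 32, Σ1 = 7.
And Σh·P = 348, ΣP = 39.
So MᵀM·[m, c]ᵀ = MᵀP: [[260, 32]; [32, 7]]·[m, c]ᵀ = [348, 39]ᵀ.
Determinant 260·7 − 32² = 796.
m = (348·7 − 32·39)/796 = 297/199; c = (260·39 − 32·348)/796 = -249/199.
Residuals: -250/199, -149/199, 154/199, 454/199, 160/199, -137/199, -232/199; SSR = 2074/199.

SSR = 10.4221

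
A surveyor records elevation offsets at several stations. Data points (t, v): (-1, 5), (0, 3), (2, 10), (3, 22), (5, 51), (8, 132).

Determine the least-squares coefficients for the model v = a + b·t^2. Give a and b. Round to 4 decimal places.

Compute the Gram sums: Σ1 = 6, Σt^2 = 103, Σt^2·t^2 = 4819.
Moment sums: Σv = 223, Σt^2·v = 9966.
So XᵀX·[a, b]ᵀ = Xᵀv: [[6, 103]; [103, 4819]]·[a, b]ᵀ = [223, 9966]ᵀ.
Δ = 6·4819 − 103² = 18305.
a = (223·4819 − 103·9966)/18305 = 6877/2615; b = (6·9966 − 103·223)/18305 = 5261/2615.

a = 2.6298, b = 2.0119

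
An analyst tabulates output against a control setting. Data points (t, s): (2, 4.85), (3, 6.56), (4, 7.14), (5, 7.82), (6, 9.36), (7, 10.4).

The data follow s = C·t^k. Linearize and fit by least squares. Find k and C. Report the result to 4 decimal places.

k = 0.5757, C = 3.2938

Linearized form: ln s = k·ln t + ln C. From the 6 transformed points,
Sums: Σln t = 8.5252, Σ(ln t)² = 13.1965, Σln s = 12.0606, Σln t·ln s = 17.7602.
Normal system: [[13.1965, 8.5252]; [8.5252, 6]]·[k, ln C]ᵀ = [17.7602, 12.0606]ᵀ.
Slope k = (n·Σln t·ln s − Σln t·Σln s)/(n·Σ(ln t)² − (Σln t)²) = (6·17.7602 − 8.5252·12.0606)/6.5005 = 0.57575; ln C = (Σln s − k·Σln t)/n = 1.19205, so C = exp(1.19205) = 3.29382.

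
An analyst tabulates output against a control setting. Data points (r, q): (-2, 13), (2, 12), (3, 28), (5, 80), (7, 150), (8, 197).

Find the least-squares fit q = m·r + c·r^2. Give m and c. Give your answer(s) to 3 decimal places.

With design matrix X, XᵀX = [[155, 1007]; [1007, 7235]] and Xᵀq = [3108, 22310]ᵀ.
Determinant 155·7235 − 1007² = 107376.
m = (3108·7235 − 1007·22310)/107376 = 10105/53688; c = (155·22310 − 1007·3108)/107376 = 164147/53688.

m = 0.188, c = 3.057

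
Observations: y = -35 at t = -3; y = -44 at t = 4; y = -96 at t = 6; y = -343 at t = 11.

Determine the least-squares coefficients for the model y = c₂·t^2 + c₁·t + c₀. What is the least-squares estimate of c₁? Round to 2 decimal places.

c₁ = 2.01

Setting ∂/∂c₂ … = 0 gives: 16274·c₂ + 1584·c₁ + 182·c₀ = -45978;  1584·c₂ + 182·c₁ + 18·c₀ = -4420;  182·c₂ + 18·c₁ + 4·c₀ = -518.
(Σt^2·t^2 = 16274, Σt^2·t = 1584, Σt^2 = 182, Σt·t = 182, Σt = 18, Σ1 = 4, Σt^2·y = -45978, Σt·y = -4420, Σy = -518.)
Row-reducing yields c₂ = -3394/1133, c₁ = 2273/1133, c₀ = -2525/1133.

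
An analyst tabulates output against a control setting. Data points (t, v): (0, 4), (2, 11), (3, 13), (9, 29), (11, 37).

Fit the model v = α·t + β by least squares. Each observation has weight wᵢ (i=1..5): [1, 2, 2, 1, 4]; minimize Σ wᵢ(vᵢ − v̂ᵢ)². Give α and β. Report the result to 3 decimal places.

The normal system XᵀWX·[α, β]ᵀ = XᵀWv is [[591, 63]; [63, 10]]·[α, β]ᵀ = [2011, 229]ᵀ.
Δ = 591·10 − 63² = 1941.
α = (2011·10 − 63·229)/1941 = 5683/1941; β = (591·229 − 63·2011)/1941 = 2882/647.

α = 2.928, β = 4.454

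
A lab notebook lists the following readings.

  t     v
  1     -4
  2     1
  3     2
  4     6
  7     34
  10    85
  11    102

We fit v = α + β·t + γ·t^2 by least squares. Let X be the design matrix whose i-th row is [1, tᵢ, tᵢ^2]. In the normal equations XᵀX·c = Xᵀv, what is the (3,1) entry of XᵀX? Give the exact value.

300

Row 3 ↔ basis t^2, column 1 ↔ basis 1, so (XᵀX)_{3,1} = Σᵢ t^2 = (1)·(1) + (4)·(1) + (9)·(1) + (16)·(1) + (49)·(1) + (100)·(1) + (121)·(1) = 300.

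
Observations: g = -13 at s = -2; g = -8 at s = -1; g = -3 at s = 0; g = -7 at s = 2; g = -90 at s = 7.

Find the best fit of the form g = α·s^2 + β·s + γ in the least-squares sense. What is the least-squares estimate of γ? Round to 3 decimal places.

γ = -2.873

The normal system XᵀX·[α, β, γ]ᵀ = Xᵀg is [[2434, 342, 58]; [342, 58, 6]; [58, 6, 5]]·[α, β, γ]ᵀ = [-4498, -610, -121]ᵀ.
Solving the 3×3 system (Gaussian elimination) gives α = -19115/9542, β = 15193/9542, γ = -13707/4771.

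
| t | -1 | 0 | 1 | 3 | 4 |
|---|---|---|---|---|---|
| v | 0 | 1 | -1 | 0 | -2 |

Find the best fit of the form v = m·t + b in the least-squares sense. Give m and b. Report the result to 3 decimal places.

The normal system AᵀA·[m, b]ᵀ = Aᵀv is [[27, 7]; [7, 5]]·[m, b]ᵀ = [-9, -2]ᵀ.
Determinant 27·5 − 7² = 86.
m = ((-9)·5 − 7·(-2))/86 = -31/86; b = (27·(-2) − 7·(-9))/86 = 9/86.

m = -0.360, b = 0.105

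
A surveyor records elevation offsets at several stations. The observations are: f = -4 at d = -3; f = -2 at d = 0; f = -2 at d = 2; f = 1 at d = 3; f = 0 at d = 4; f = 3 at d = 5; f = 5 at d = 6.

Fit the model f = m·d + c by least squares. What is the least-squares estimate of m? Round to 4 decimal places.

m = 0.9282

Entries of XᵀX: Σd·d = 99, Σd = 17, Σ1 = 7.
And Σd·f = 56, Σf = 1.
Normal equations: [[99, 17]; [17, 7]]·[m, c]ᵀ = [56, 1]ᵀ.
Determinant 99·7 − 17² = 404.
m = (56·7 − 17·1)/404 = 375/404; c = (99·1 − 17·56)/404 = -853/404.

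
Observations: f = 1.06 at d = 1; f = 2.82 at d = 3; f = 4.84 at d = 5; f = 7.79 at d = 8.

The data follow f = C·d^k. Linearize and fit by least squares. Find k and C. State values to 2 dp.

Linearized form: ln f = k·ln d + ln C. From the 4 transformed points,
AᵀA = [[8.1213, 4.7875]; [4.7875, 4]], rhs = [7.9457, 4.7248]ᵀ  (here Σln d = 4.7875, Σ(ln d)² = 8.1213, Σln f = 4.7248, Σln d·ln f = 7.9457).
Δ = 8.1213·4 − (4.7875)² = 9.5652; k = (7.9457·4 − 4.7875·4.7248)/9.5652 = 0.95795, ln C = (8.1213·4.7248 − 4.7875·7.9457)/9.5652 = 0.03465, so C = exp(0.03465) = 1.03525.

k = 0.96, C = 1.04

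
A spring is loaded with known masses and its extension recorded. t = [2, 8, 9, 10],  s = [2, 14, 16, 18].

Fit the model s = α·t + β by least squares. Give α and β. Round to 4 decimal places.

α = 2.0000, β = -2.0000

The normal equations are: 249·α + 29·β = 440;  29·α + 4·β = 50.
(Σt·t = 249, Σt = 29, Σ1 = 4, Σt·s = 440, Σs = 50.)
Eliminating β: 4·(row 1) − 29·(row 2) gives 155·α = 4·440 − 29·50 = 310, so α = 2.
Then β = (50 − 29·2)/4 = -2.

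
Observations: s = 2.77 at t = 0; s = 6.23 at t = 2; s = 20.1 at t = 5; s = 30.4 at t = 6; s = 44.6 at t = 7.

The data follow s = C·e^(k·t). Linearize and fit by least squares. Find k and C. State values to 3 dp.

Linearized form: ln s = k·t + ln C. From the 5 transformed points,
Σt = 20.0000, Σ(t)² = 114.0000, Σln s = 13.0611, Σt·ln s = 65.7331.
Equations: 114.0000·k + 20.0000·ln C = 65.7331;  20.0000·k + 5·ln C = 13.0611.
Solving (det = 170.0000): k = 0.39673, ln C = 1.02532, so C = exp(1.02532) = 2.78799.

k = 0.397, C = 2.788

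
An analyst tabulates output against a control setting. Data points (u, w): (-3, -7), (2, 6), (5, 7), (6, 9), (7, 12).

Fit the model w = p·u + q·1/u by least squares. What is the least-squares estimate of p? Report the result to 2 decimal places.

p = 1.41

XᵀX·[p, q]ᵀ = Xᵀw reads: 123·p + 5·q = 206;  5·p + (9907/22050)·q = 2089/210.
(Σu·u = 123, Σu·1/u = 5, Σ1/u·1/u = 9907/22050, Σu·w = 206, Σ1/u·w = 2089/210.)
Δ = 123·(9907/22050) − 5² = 222437/7350.
p = (206·(9907/22050) − 5·(2089/210))/(222437/7350) = 944117/667311; q = (123·(2089/210) − 5·206)/(222437/7350) = 1422645/222437.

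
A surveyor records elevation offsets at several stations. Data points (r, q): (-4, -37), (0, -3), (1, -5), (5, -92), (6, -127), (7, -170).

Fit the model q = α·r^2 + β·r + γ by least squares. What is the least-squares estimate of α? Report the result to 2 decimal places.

α = -3.01

The normal system XᵀX·[α, β, γ]ᵀ = Xᵀq is [[4579, 621, 127]; [621, 127, 15]; [127, 15, 6]]·[α, β, γ]ᵀ = [-15799, -2269, -434]ᵀ.
Solving the 3×3 system (Gaussian elimination) gives α = -697469/231352, β = -695407/231352, γ = -116425/115676.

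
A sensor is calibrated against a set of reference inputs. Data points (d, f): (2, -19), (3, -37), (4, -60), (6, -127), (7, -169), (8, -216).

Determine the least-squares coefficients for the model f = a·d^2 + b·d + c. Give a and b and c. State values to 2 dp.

With design matrix X, XᵀX = [[8146, 1170, 178]; [1170, 178, 30]; [178, 30, 6]] and Xᵀf = [-28046, -4062, -628]ᵀ.
Row-reducing yields a = -293/98, b = -297/98, c = -40/49.

a = -2.99, b = -3.03, c = -0.82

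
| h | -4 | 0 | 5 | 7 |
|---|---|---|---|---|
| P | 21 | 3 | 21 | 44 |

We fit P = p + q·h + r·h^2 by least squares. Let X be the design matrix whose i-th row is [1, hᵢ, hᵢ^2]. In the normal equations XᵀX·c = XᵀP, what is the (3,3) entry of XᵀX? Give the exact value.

Row 3 ↔ basis h^2, column 3 ↔ basis h^2, so (XᵀX)_{3,3} = Σᵢ (h^2)·(h^2) = (16)·(16) + (0)·(0) + (25)·(25) + (49)·(49) = 3282.

3282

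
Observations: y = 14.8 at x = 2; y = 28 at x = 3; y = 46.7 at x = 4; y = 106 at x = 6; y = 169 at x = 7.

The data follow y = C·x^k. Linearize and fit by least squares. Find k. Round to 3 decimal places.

With ln yᵢ as the transformed response and ln xᵢ as the regressor:
AᵀA = [[10.6062, 6.9157]; [6.9157, 5]], rhs = [29.1952, 19.6639]ᵀ  (here Σln x = 6.9157, Σ(ln x)² = 10.6062, Σln y = 19.6639, Σln x·ln y = 29.1952).
Δ = 10.6062·5 − (6.9157)² = 5.2037; k = (29.1952·5 − 6.9157·19.6639)/5.2037 = 1.91901, ln C = (10.6062·19.6639 − 6.9157·29.1952)/5.2037 = 1.27852.

k = 1.919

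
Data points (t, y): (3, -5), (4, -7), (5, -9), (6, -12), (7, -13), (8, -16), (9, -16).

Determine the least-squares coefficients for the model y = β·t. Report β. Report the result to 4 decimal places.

β = -1.8679

From the data, Σt·t = 280.
Moment sums: Σt·y = -523.
So XᵀX·[β]ᵀ = Xᵀy: [[280]]·[β]ᵀ = [-523]ᵀ.
Hence β = -523 / 280 ≈ -1.86786.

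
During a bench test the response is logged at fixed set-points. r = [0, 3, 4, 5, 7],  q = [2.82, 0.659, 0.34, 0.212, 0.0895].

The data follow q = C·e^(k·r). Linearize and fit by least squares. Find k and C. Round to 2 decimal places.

k = -0.50, C = 2.76

Linearized form: ln q = k·r + ln C. From the 5 transformed points,
XᵀX = [[99.0000, 19.0000]; [19.0000, 5]], rhs = [-30.2168, -4.4238]ᵀ  (here Σr = 19.0000, Σ(r)² = 99.0000, Σln q = -4.4238, Σr·ln q = -30.2168).
Solving (det = 134.0000): k = -0.50024, ln C = 1.01615, so C = exp(1.01615) = 2.76253.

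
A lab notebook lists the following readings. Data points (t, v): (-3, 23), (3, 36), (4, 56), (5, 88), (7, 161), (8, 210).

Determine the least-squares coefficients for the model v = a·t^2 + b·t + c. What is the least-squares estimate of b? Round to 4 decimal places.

Entries of MᵀM: Σt^2·t^2 = 7540, Σt^2·t = 1044, Σt^2 = 172, Σt·t = 172, Σt = 24, Σ1 = 6.
Right-hand side: Σt^2·v = 24956, Σt·v = 3510, Σv = 574.
So MᵀM·[a, b, c]ᵀ = Mᵀv: [[7540, 1044, 172]; [1044, 172, 24]; [172, 24, 6]]·[a, b, c]ᵀ = [24956, 3510, 574]ᵀ.
Row-reducing yields a = 80219/26840, b = 52971/26840, c = 28099/13420.

b = 1.9736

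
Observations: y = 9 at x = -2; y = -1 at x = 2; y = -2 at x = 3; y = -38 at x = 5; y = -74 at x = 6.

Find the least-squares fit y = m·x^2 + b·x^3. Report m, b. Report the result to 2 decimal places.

From the data, Σx^2·x^2 = 2034, Σx^2·x^3 = 11144, Σx^3·x^3 = 63138.
For Mᵀy: Σx^2·y = -3600, Σx^3·y = -20868.
Normal equations: [[2034, 11144]; [11144, 63138]]·[m, b]ᵀ = [-3600, -20868]ᵀ.
Eliminating b: 63138·(row 1) − 11144·(row 2) gives 4233956·m = 63138·(-3600) − 11144·(-20868) = 5256192, so m = 1314048/1058489.
Then b = ((-20868) − 11144·(1314048/1058489))/63138 = -581778/1058489.

m = 1.24, b = -0.55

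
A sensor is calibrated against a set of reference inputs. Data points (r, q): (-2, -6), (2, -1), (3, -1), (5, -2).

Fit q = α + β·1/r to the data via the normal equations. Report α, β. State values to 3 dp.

Compute the Gram sums: Σ1 = 4, Σ1/r = 8/15, Σ1/r·1/r = 293/450.
And Σq = -10, Σ1/r·q = 53/30.
Normal equations: [[4, 8/15]; [8/15, 293/450]]·[α, β]ᵀ = [-10, 53/30]ᵀ.
Eliminating β: (293/450)·(row 1) − (8/15)·(row 2) gives (58/25)·α = (293/450)·(-10) − (8/15)·(53/30) = -559/75, so α = -559/174.
Then β = ((53/30) − (8/15)·(-559/174))/(293/450) = 155/29.

α = -3.213, β = 5.345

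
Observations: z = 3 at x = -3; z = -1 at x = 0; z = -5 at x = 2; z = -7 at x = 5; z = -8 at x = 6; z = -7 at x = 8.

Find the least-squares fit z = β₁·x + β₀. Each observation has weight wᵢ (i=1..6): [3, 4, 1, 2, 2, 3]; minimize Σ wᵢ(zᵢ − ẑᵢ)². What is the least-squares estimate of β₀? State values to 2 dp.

From the data, Σwᵢ·x·x = 345, Σwᵢ·x = 39, Σwᵢ·1 = 15.
Moment sums: Σwᵢ·x·z = -371, Σwᵢ·z = -51.
So MᵀWM·[β₁, β₀]ᵀ = MᵀWz: [[345, 39]; [39, 15]]·[β₁, β₀]ᵀ = [-371, -51]ᵀ.
Determinant 345·15 − 39² = 3654.
β₁ = ((-371)·15 − 39·(-51))/3654 = -596/609; β₀ = (345·(-51) − 39·(-371))/3654 = -521/609.

β₀ = -0.86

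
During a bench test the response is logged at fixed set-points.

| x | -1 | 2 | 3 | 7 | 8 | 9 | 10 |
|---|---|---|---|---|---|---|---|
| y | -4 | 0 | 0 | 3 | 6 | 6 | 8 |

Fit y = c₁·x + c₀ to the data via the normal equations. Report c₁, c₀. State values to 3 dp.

c₁ = 1.021, c₀ = -2.829

From the data, Σx·x = 308, Σx = 38, Σ1 = 7.
For Mᵀy: Σx·y = 207, Σy = 19.
MᵀM·[c₁, c₀]ᵀ = Mᵀy becomes [[308, 38]; [38, 7]]·[c₁, c₀]ᵀ = [207, 19]ᵀ.
Eliminating c₀: 7·(row 1) − 38·(row 2) gives 712·c₁ = 7·207 − 38·19 = 727, so c₁ = 727/712.
Then c₀ = (19 − 38·(727/712))/7 = -1007/356.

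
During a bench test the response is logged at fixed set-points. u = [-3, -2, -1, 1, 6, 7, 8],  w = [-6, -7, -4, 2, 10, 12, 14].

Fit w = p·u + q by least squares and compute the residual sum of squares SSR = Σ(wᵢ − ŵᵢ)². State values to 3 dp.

From the data, Σu·u = 164, Σu = 16, Σ1 = 7.
For Xᵀw: Σu·w = 294, Σw = 21.
XᵀX·[p, q]ᵀ = Xᵀw becomes [[164, 16]; [16, 7]]·[p, q]ᵀ = [294, 21]ᵀ.
Eliminating q: 7·(row 1) − 16·(row 2) gives 892·p = 7·294 − 16·21 = 1722, so p = 861/446.
Then q = (21 − 16·(861/446))/7 = -315/223.
Residuals: 537/446, -385/223, -293/446, 661/446, -38/223, -45/446, -7/223; SSR = 1583/223.

SSR = 7.099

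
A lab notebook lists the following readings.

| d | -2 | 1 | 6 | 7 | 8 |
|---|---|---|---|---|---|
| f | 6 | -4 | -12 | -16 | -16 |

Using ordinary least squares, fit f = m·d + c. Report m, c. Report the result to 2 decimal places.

m = -2.16, c = 0.25

The normal equations are: 154·m + 20·c = -328;  20·m + 5·c = -42.
Determinant 154·5 − 20² = 370.
m = ((-328)·5 − 20·(-42))/370 = -80/37; c = (154·(-42) − 20·(-328))/370 = 46/185.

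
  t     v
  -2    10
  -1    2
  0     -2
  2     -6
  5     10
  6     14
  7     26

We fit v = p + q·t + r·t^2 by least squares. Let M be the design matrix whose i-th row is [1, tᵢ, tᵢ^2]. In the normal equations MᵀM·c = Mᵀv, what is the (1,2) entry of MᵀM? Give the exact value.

17

Row 1 ↔ basis 1, column 2 ↔ basis t, so (MᵀM)_{1,2} = Σᵢ t = (1)·(-2) + (1)·(-1) + (1)·(0) + (1)·(2) + (1)·(5) + (1)·(6) + (1)·(7) = 17.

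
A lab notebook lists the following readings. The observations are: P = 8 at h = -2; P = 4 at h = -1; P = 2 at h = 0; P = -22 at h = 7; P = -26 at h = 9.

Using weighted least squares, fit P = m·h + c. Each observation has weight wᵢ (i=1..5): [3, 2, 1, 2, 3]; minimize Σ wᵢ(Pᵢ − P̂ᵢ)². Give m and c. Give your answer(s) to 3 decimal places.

Setting ∂/∂m … = 0 gives: 355·m + 33·c = -1066;  33·m + 11·c = -88.
(Σwᵢ·h·h = 355, Σwᵢ·h = 33, Σwᵢ·1 = 11, Σwᵢ·h·P = -1066, Σwᵢ·P = -88.)
Determinant 355·11 − 33² = 2816.
m = ((-1066)·11 − 33·(-88))/2816 = -401/128; c = (355·(-88) − 33·(-1066))/2816 = 179/128.

m = -3.133, c = 1.398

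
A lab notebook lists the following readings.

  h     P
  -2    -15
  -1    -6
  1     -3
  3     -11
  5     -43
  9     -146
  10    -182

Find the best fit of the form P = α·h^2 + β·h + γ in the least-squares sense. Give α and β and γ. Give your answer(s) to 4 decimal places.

The normal system MᵀM·[α, β, γ]ᵀ = MᵀP is [[17285, 1873, 221]; [1873, 221, 25]; [221, 25, 7]]·[α, β, γ]ᵀ = [-31269, -3349, -406]ᵀ.
Solving the 3×3 system (Gaussian elimination) gives α = -325751/160332, β = 368605/160332, γ = -55213/26722.

α = -2.0317, β = 2.2990, γ = -2.0662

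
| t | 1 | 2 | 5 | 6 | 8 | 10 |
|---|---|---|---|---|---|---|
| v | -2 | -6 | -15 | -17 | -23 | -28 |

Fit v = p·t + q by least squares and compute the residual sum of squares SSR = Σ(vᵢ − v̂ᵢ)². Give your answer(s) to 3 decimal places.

SSR = 1.663

From the data, Σt·t = 230, Σt = 32, Σ1 = 6.
For Mᵀv: Σt·v = -655, Σv = -91.
MᵀM·[p, q]ᵀ = Mᵀv becomes [[230, 32]; [32, 6]]·[p, q]ᵀ = [-655, -91]ᵀ.
det = 230·6 − 32² = 356.
p = ((-655)·6 − 32·(-91))/356 = -509/178; q = (230·(-91) − 32·(-655))/356 = 15/178.
Residuals: 69/89, -65/178, -70/89, 13/178, -37/178, 91/178; SSR = 148/89.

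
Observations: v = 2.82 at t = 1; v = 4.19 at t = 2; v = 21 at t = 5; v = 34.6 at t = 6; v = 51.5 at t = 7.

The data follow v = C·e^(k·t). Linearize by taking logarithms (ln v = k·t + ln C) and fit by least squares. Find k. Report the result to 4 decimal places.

With ln vᵢ as the transformed response and tᵢ as the regressor:
AᵀA = [[115.0000, 21.0000]; [21.0000, 5]], rhs = [67.9789, 12.9994]ᵀ  (here Σt = 21.0000, Σ(t)² = 115.0000, Σln v = 12.9994, Σt·ln v = 67.9789).
Slope k = (n·Σt·ln v − Σt·Σln v)/(n·Σ(t)² − (Σt)²) = (5·67.9789 − 21.0000·12.9994)/134.0000 = 0.49931; ln C = (Σln v − k·Σt)/n = 0.50278.

k = 0.4993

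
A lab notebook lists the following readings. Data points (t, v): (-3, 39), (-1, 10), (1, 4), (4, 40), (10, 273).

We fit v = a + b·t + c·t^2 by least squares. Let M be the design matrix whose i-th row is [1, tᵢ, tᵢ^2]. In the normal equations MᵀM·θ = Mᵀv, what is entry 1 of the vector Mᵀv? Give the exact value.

Entry 1 ↔ basis 1, so (Mᵀv)_{1} = Σᵢ vᵢ = (1)·(39) + (1)·(10) + (1)·(4) + (1)·(40) + (1)·(273) = 366.

366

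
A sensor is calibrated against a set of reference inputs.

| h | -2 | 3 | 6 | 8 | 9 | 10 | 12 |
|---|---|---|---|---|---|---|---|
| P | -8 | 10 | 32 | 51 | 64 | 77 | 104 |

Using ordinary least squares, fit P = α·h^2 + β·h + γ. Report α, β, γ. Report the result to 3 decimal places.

Compute the Gram sums: Σh^2·h^2 = 42786, Σh^2·h = 4204, Σh^2 = 438, Σh·h = 438, Σh = 46, Σ1 = 7.
And Σh^2·P = 32334, Σh·P = 3240, ΣP = 330.
MᵀM·[α, β, γ]ᵀ = MᵀP becomes [[42786, 4204, 438]; [4204, 438, 46]; [438, 46, 7]]·[α, β, γ]ᵀ = [32334, 3240, 330]ᵀ.
Inverting the 3×3 Gram matrix, [α, β, γ]ᵀ = [11583/23081, 345354/115405, -452772/115405]ᵀ.

α = 0.502, β = 2.993, γ = -3.923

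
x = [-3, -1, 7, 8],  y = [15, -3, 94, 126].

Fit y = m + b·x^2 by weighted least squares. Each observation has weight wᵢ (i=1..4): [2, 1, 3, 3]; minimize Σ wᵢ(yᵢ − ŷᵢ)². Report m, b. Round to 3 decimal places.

AᵀWA·[m, b]ᵀ = AᵀWy reads: 9·m + 358·b = 687;  358·m + 19654·b = 38277.
Determinant 9·19654 − 358² = 48722.
m = (687·19654 − 358·38277)/48722 = -100434/24361; b = (9·38277 − 358·687)/48722 = 98547/48722.

m = -4.123, b = 2.023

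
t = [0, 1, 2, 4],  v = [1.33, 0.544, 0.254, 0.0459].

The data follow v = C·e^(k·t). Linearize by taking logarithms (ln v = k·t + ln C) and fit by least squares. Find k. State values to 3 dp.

k = -0.836

With ln vᵢ as the transformed response and tᵢ as the regressor:
Sums: Σt = 7.0000, Σ(t)² = 21.0000, Σln v = -4.7753, Σt·ln v = -15.6748.
Normal system: [[21.0000, 7.0000]; [7.0000, 4]]·[k, ln C]ᵀ = [-15.6748, -4.7753]ᵀ.
Solving (det = 35.0000): k = -0.83634, ln C = 0.26976.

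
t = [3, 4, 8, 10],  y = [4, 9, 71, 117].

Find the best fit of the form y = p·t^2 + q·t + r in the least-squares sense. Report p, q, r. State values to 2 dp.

Setting ∂/∂p … = 0 gives: 14433·p + 1603·q + 189·r = 16424;  1603·p + 189·q + 25·r = 1786;  189·p + 25·q + 4·r = 201.
Solving the 3×3 system (Gaussian elimination) gives p = 3429/2342, q = -6275/2342, r = -2558/1171.

p = 1.46, q = -2.68, r = -2.18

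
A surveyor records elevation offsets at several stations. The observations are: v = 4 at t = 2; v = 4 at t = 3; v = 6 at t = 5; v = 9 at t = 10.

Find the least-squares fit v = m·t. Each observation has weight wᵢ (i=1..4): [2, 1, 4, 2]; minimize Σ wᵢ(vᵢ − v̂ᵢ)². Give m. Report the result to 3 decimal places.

m = 1.035

Compute the Gram sums: Σwᵢ·t·t = 317.
Moment sums: Σwᵢ·t·v = 328.
So AᵀWA·[m]ᵀ = AᵀWv: [[317]]·[m]ᵀ = [328]ᵀ.
m = 328/317 = 1.0347.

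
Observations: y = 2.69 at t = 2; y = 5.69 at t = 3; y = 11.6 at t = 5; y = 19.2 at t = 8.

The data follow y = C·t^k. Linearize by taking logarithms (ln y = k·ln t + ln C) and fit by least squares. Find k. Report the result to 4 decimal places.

Taking logs, ln y = k·ln t + ln C, so regress ln y on ln t.
Σln t = 5.4806, Σ(ln t)² = 8.6018, Σln y = 8.1342, Σln t·ln y = 12.6854.
Equations: 8.6018·k + 5.4806·ln C = 12.6854;  5.4806·k + 4·ln C = 8.1342.
Δ = 8.6018·4 − (5.4806)² = 4.3697; k = (12.6854·4 − 5.4806·8.1342)/4.3697 = 1.40996, ln C = (8.6018·8.1342 − 5.4806·12.6854)/4.3697 = 0.10168.

k = 1.4100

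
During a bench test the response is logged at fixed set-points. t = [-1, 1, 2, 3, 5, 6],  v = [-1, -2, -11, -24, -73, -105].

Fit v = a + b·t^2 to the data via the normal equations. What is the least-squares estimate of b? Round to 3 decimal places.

b = -2.962

Normal-equation sums: Σ1 = 6, Σt^2 = 76, Σt^2·t^2 = 2020.
And Σv = -216, Σt^2·v = -5868.
So MᵀM·[a, b]ᵀ = Mᵀv: [[6, 76]; [76, 2020]]·[a, b]ᵀ = [-216, -5868]ᵀ.
Determinant 6·2020 − 76² = 6344.
a = ((-216)·2020 − 76·(-5868))/6344 = 1206/793; b = (6·(-5868) − 76·(-216))/6344 = -2349/793.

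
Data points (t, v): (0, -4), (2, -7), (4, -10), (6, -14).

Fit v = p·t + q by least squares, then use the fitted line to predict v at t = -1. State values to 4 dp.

v̂ = -2.1500

Normal-equation sums: Σt·t = 56, Σt = 12, Σ1 = 4.
For Xᵀv: Σt·v = -138, Σv = -35.
Eliminating q: 4·(row 1) − 12·(row 2) gives 80·p = 4·(-138) − 12·(-35) = -132, so p = -33/20.
Then q = ((-35) − 12·(-33/20))/4 = -19/5.
At t = -1: v̂ = (-33/20)·(-1) + (-19/5)·(1) = -43/20.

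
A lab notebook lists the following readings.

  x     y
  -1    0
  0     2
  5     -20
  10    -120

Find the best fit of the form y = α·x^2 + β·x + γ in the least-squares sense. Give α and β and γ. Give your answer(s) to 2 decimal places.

α = -1.51, β = 2.81, γ = 3.32

With design matrix M, MᵀM = [[10626, 1124, 126]; [1124, 126, 14]; [126, 14, 4]] and Mᵀy = [-12500, -1300, -138]ᵀ.
Solving the 3×3 system (Gaussian elimination) gives α = -6977/4610, β = 12973/4610, γ = 3065/922.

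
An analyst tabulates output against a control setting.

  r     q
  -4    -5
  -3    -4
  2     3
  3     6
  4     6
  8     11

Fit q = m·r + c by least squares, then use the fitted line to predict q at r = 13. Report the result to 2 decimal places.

q̂ = 18.45

Entries of AᵀA: Σr·r = 118, Σr = 10, Σ1 = 6.
And Σr·q = 168, Σq = 17.
Determinant 118·6 − 10² = 608.
m = (168·6 − 10·17)/608 = 419/304; c = (118·17 − 10·168)/608 = 163/304.
At r = 13: q̂ = (419/304)·(13) + (163/304)·(1) = 2805/152.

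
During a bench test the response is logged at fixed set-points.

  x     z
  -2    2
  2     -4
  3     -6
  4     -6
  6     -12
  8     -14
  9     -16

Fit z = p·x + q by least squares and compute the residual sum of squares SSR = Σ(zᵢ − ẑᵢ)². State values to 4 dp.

SSR = 3.9666

Forming MᵀM = [[214, 30]; [30, 7]] and Mᵀz = [-382, -56]ᵀ gives MᵀM·[p, q]ᵀ = Mᵀz.
Δ = 214·7 − 30² = 598.
p = ((-382)·7 − 30·(-56))/598 = -497/299; q = (214·(-56) − 30·(-382))/598 = -262/299.
Residuals: -134/299, 60/299, -41/299, 456/299, -344/299, 4/23, -49/299; SSR = 1186/299.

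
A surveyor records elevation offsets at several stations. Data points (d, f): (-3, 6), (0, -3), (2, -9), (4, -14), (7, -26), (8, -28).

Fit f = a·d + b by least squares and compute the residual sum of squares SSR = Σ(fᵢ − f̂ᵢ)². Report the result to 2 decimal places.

The normal equations are: 142·a + 18·b = -498;  18·a + 6·b = -74.
Determinant 142·6 − 18² = 528.
a = ((-498)·6 − 18·(-74))/528 = -69/22; b = (142·(-74) − 18·(-498))/528 = -193/66.
Residuals: -16/33, -5/66, 13/66, 97/66, -37/33, 1/66; SSR = 122/33.

SSR = 3.70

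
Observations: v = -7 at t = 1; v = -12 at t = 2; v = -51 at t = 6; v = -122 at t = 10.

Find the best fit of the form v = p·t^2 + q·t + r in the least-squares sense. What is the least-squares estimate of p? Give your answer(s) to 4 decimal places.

XᵀX·[p, q, r]ᵀ = Xᵀv reads: 11313·p + 1225·q + 141·r = -14091;  1225·p + 141·q + 19·r = -1557;  141·p + 19·q + 4·r = -192.
Inverting the 3×3 Gram matrix, [p, q, r]ᵀ = [-6753/6796, -12489/6796, -14421/3398]ᵀ.

p = -0.9937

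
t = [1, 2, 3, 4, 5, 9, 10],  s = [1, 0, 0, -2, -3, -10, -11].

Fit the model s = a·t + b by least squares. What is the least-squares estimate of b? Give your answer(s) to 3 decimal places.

b = 3.323

From the data, Σt·t = 236, Σt = 34, Σ1 = 7.
For Aᵀs: Σt·s = -222, Σs = -25.
So AᵀA·[a, b]ᵀ = Aᵀs: [[236, 34]; [34, 7]]·[a, b]ᵀ = [-222, -25]ᵀ.
Δ = 236·7 − 34² = 496.
a = ((-222)·7 − 34·(-25))/496 = -44/31; b = (236·(-25) − 34·(-222))/496 = 103/31.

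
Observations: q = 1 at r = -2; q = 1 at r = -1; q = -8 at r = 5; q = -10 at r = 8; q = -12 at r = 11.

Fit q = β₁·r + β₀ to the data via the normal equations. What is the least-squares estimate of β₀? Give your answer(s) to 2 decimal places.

β₀ = -1.05

Normal-equation sums: Σr·r = 215, Σr = 21, Σ1 = 5.
Moment sums: Σr·q = -255, Σq = -28.
Eliminating β₀: 5·(row 1) − 21·(row 2) gives 634·β₁ = 5·(-255) − 21·(-28) = -687, so β₁ = -687/634.
Then β₀ = ((-28) − 21·(-687/634))/5 = -665/634.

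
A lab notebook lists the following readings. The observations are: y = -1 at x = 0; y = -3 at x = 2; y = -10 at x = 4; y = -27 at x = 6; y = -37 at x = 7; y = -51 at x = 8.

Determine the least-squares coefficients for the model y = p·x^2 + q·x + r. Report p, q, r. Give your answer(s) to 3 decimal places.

Entries of AᵀA: Σx^2·x^2 = 8065, Σx^2·x = 1143, Σx^2 = 169, Σx·x = 169, Σx = 27, Σ1 = 6.
Right-hand side: Σx^2·y = -6221, Σx·y = -875, Σy = -129.
AᵀA·[p, q, r]ᵀ = Aᵀy becomes [[8065, 1143, 169]; [1143, 169, 27]; [169, 27, 6]]·[p, q, r]ᵀ = [-6221, -875, -129]ᵀ.
Inverting the 3×3 Gram matrix, [p, q, r]ᵀ = [-1539/1601, 12334/8005, -10868/8005]ᵀ.

p = -0.961, q = 1.541, r = -1.358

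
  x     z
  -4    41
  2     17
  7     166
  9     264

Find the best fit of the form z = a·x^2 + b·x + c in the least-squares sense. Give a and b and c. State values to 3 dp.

a = 3.009, b = 2.202, c = 1.441

AᵀA·[a, b, c]ᵀ = Aᵀz reads: 9234·a + 1016·b + 150·c = 30242;  1016·a + 150·b + 14·c = 3408;  150·a + 14·b + 4·c = 488.
(Σx^2·x^2 = 9234, Σx^2·x = 1016, Σx^2 = 150, Σx·x = 150, Σx = 14, Σ1 = 4, Σx^2·z = 30242, Σx·z = 3408, Σz = 488.)
Row-reducing yields a = 185721/61714, b = 135889/61714, c = 88959/61714.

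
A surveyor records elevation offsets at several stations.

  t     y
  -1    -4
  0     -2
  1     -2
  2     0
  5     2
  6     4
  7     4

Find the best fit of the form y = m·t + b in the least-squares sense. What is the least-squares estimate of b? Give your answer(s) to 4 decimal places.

b = -2.5437

The normal equations are: 116·m + 20·b = 64;  20·m + 7·b = 2.
(Σt·t = 116, Σt = 20, Σ1 = 7, Σt·y = 64, Σy = 2.)
Eliminating b: 7·(row 1) − 20·(row 2) gives 412·m = 7·64 − 20·2 = 408, so m = 102/103.
Then b = (2 − 20·(102/103))/7 = -262/103.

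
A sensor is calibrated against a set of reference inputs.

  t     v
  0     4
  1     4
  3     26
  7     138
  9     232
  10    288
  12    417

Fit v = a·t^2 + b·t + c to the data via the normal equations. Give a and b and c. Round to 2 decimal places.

Setting ∂/∂a … = 0 gives: 39780·a + 3828·b + 384·c = 114640;  3828·a + 384·b + 42·c = 11020;  384·a + 42·b + 7·c = 1109.
(Σt^2·t^2 = 39780, Σt^2·t = 3828, Σt^2 = 384, Σt·t = 384, Σt = 42, Σ1 = 7, Σt^2·v = 114640, Σt·v = 11020, Σv = 1109.)
Inverting the 3×3 Gram matrix, [a, b, c]ᵀ = [130745/43104, -83813/43104, 26581/7184]ᵀ.

a = 3.03, b = -1.94, c = 3.70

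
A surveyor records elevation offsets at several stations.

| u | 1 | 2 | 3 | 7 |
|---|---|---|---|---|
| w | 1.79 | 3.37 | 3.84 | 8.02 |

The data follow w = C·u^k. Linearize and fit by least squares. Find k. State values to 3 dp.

k = 0.752

Taking logs, ln w = k·ln u + ln C, so regress ln w on ln u.
Σln u = 3.7377, Σ(ln u)² = 5.4740, Σln w = 5.2245, Σln u·ln w = 6.3715.
Normal system: [[5.4740, 3.7377]; [3.7377, 4]]·[k, ln C]ᵀ = [6.3715, 5.2245]ᵀ.
Slope k = (n·Σln u·ln w − Σln u·Σln w)/(n·Σ(ln u)² − (Σln u)²) = (4·6.3715 − 3.7377·5.2245)/7.9257 = 0.75180; ln C = (Σln w − k·Σln u)/n = 0.60364.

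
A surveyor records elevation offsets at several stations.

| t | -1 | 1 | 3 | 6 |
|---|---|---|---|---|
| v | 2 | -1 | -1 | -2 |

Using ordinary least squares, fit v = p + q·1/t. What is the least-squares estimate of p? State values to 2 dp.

p = -0.29

Entries of AᵀA: Σ1 = 4, Σ1/t = 1/2, Σ1/t·1/t = 77/36.
And Σv = -2, Σ1/t·v = -11/3.
So AᵀA·[p, q]ᵀ = Aᵀv: [[4, 1/2]; [1/2, 77/36]]·[p, q]ᵀ = [-2, -11/3]ᵀ.
Eliminating q: (77/36)·(row 1) − (1/2)·(row 2) gives (299/36)·p = (77/36)·(-2) − (1/2)·(-11/3) = -22/9, so p = -88/299.
Then q = ((-11/3) − (1/2)·(-88/299))/(77/36) = -492/299.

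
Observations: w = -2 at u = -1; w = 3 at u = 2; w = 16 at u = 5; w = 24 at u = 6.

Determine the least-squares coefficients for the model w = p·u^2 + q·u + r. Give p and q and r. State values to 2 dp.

p = 0.53, q = 0.98, r = -1.45

From the data, Σu^2·u^2 = 1938, Σu^2·u = 348, Σu^2 = 66, Σu·u = 66, Σu = 12, Σ1 = 4.
And Σu^2·w = 1274, Σu·w = 232, Σw = 41.
So AᵀA·[p, q, r]ᵀ = Aᵀw: [[1938, 348, 66]; [348, 66, 12]; [66, 12, 4]]·[p, q, r]ᵀ = [1274, 232, 41]ᵀ.
Row-reducing yields p = 35/66, q = 54/55, r = -159/110.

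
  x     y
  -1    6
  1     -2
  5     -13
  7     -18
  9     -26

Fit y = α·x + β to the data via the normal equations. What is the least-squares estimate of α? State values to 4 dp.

α = -3.0581

Entries of AᵀA: Σx·x = 157, Σx = 21, Σ1 = 5.
Right-hand side: Σx·y = -433, Σy = -53.
Normal equations: [[157, 21]; [21, 5]]·[α, β]ᵀ = [-433, -53]ᵀ.
det = 157·5 − 21² = 344.
α = ((-433)·5 − 21·(-53))/344 = -263/86; β = (157·(-53) − 21·(-433))/344 = 193/86.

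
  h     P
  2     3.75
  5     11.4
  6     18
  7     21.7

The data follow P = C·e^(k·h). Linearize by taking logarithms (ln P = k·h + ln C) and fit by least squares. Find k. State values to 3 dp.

Let Y = ln P. Fitting Y = k·h + ln C by least squares:
Sums: Σh = 20.0000, Σ(h)² = 114.0000, Σln P = 9.7231, Σh·ln P = 53.6950.
Normal system: [[114.0000, 20.0000]; [20.0000, 4]]·[k, ln C]ᵀ = [53.6950, 9.7231]ᵀ.
Slope k = (n·Σh·ln P − Σh·Σln P)/(n·Σ(h)² − (Σh)²) = (4·53.6950 − 20.0000·9.7231)/56.0000 = 0.36284; ln C = (Σln P − k·Σh)/n = 0.61657.

k = 0.363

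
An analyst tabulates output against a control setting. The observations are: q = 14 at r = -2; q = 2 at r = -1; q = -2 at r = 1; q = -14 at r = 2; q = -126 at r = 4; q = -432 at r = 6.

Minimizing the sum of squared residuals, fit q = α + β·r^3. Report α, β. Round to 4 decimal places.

α = 0.2511, β = -1.9982

The normal system AᵀA·[α, β]ᵀ = Aᵀq is [[6, 280]; [280, 50882]]·[α, β]ᵀ = [-558, -101604]ᵀ.
det = 6·50882 − 280² = 226892.
α = ((-558)·50882 − 280·(-101604))/226892 = 14241/56723; β = (6·(-101604) − 280·(-558))/226892 = -113346/56723.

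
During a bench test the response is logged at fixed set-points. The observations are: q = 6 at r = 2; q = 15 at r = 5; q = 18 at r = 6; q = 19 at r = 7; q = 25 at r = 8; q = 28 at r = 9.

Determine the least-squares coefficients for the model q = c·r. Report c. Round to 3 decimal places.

The normal system AᵀA·[c]ᵀ = Aᵀq is [[259]]·[c]ᵀ = [780]ᵀ.
c = 780/259 = 3.01158.

c = 3.012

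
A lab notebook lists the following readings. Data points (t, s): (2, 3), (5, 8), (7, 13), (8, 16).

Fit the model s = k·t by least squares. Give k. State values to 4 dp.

k = 1.8662

Normal-equation sums: Σt·t = 142.
For Aᵀs: Σt·s = 265.
So AᵀA·[k]ᵀ = Aᵀs: [[142]]·[k]ᵀ = [265]ᵀ.
Hence k = 265 / 142 ≈ 1.8662.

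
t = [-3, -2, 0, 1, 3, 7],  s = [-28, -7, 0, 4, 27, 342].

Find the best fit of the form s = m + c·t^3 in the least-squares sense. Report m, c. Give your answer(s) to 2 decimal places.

m = 0.57, c = 1.00

Compute the Gram sums: Σ1 = 6, Σt^3 = 336, Σt^3·t^3 = 119172.
And Σs = 338, Σt^3·s = 118851.
So XᵀX·[m, c]ᵀ = Xᵀs: [[6, 336]; [336, 119172]]·[m, c]ᵀ = [338, 118851]ᵀ.
Determinant 6·119172 − 336² = 602136.
m = (338·119172 − 336·118851)/602136 = 14425/25089; c = (6·118851 − 336·338)/602136 = 99923/100356.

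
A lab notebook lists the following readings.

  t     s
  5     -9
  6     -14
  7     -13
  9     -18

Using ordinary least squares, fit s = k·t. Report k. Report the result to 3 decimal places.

k = -2.000

The normal system MᵀM·[k]ᵀ = Mᵀs is [[191]]·[k]ᵀ = [-382]ᵀ.
Hence k = -382 / 191 ≈ -2.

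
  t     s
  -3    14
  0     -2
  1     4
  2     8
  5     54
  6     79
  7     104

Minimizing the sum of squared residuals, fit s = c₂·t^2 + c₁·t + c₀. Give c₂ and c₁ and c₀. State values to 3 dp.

Sums needed: Σt^2·t^2 = 4420, Σt^2·t = 666, Σt^2 = 124, Σt·t = 124, Σt = 18, Σ1 = 7.
Moment sums: Σt^2·s = 9452, Σt·s = 1450, Σs = 261.
Inverting the 3×3 Gram matrix, [c₂, c₁, c₀]ᵀ = [183530/91497, 32392/30499, -12779/13071]ᵀ.

c₂ = 2.006, c₁ = 1.062, c₀ = -0.978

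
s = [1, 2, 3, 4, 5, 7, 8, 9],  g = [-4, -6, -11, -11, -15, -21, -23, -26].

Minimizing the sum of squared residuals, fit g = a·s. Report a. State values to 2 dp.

a = -2.94

Entries of XᵀX: Σs·s = 249.
For Xᵀg: Σs·g = -733.
So XᵀX·[a]ᵀ = Xᵀg: [[249]]·[a]ᵀ = [-733]ᵀ.
Hence a = -733 / 249 ≈ -2.94378.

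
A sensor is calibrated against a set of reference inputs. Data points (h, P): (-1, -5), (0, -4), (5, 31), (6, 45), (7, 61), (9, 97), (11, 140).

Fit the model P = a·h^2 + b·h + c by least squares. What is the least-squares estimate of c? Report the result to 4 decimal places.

Entries of AᵀA: Σh^2·h^2 = 25525, Σh^2·h = 2743, Σh^2 = 313, Σh·h = 313, Σh = 37, Σ1 = 7.
Moment sums: Σh^2·P = 30176, Σh·P = 3270, ΣP = 365.
So AᵀA·[a, b, c]ᵀ = AᵀP: [[25525, 2743, 313]; [2743, 313, 37]; [313, 37, 7]]·[a, b, c]ᵀ = [30176, 3270, 365]ᵀ.
Inverting the 3×3 Gram matrix, [a, b, c]ᵀ = [195467/197046, 437735/197046, -389684/98523]ᵀ.

c = -3.9553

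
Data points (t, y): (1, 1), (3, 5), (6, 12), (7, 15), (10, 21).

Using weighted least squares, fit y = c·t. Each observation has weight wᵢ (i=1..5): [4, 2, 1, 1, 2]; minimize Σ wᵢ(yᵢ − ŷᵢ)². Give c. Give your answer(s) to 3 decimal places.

Setting ∂/∂c … = 0 gives: 307·c = 631.
(Σwᵢ·t·t = 307, Σwᵢ·t·y = 631.)
Hence c = 631 / 307 ≈ 2.05537.

c = 2.055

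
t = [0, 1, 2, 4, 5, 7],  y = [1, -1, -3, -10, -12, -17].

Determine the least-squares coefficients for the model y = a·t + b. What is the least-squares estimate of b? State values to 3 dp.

b = 1.455

MᵀM·[a, b]ᵀ = Mᵀy reads: 95·a + 19·b = -226;  19·a + 6·b = -42.
(Σt·t = 95, Σt = 19, Σ1 = 6, Σt·y = -226, Σy = -42.)
Determinant 95·6 − 19² = 209.
a = ((-226)·6 − 19·(-42))/209 = -558/209; b = (95·(-42) − 19·(-226))/209 = 16/11.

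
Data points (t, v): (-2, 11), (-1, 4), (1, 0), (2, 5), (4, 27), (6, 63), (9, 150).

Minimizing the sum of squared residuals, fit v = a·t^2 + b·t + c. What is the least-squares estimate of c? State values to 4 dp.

c = 0.0283

With design matrix A, AᵀA = [[8147, 1009, 143]; [1009, 143, 19]; [143, 19, 7]] and Aᵀv = [14918, 1820, 260]ᵀ.
Inverting the 3×3 Gram matrix, [a, b, c]ᵀ = [326380/161553, -247397/161553, 1523/53851]ᵀ.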